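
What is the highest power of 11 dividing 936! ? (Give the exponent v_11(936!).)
v_11(936!) = 92

Legendre's formula: v_p(n!) = Σ_{k ≥ 1} ⌊n / p^k⌋. For p = 11, n = 936, the terms are:
  ⌊936/11^1⌋ = ⌊936/11⌋ = 85
  ⌊936/11^2⌋ = ⌊936/121⌋ = 7
(the next term ⌊936/11^3⌋ = 0, terminating the sum). Summing: v_11(936!) = 85 + 7 = 92.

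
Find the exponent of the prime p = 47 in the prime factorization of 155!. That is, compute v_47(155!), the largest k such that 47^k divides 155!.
v_47(155!) = 3

Legendre's formula: v_p(n!) = Σ_{k ≥ 1} ⌊n / p^k⌋. For p = 47, n = 155, the terms are:
  ⌊155/47^1⌋ = ⌊155/47⌋ = 3
(the next term ⌊155/47^2⌋ = 0, terminating the sum). Summing: v_47(155!) = 3 = 3.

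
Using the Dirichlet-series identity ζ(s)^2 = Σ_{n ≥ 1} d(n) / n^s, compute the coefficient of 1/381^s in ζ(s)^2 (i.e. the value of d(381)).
d(381) = 4

ζ(s)^2 = (Σ 1/m^s)(Σ 1/k^s). The coefficient of 1/n^s in the product is the number of ordered pairs (m, k) with mk = n, which equals d(n). For n = 381, divisors are [1, 3, 127, 381], so d(381) = 4.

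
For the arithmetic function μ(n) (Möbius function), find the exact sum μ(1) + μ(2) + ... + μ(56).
Σ_{n ≤ 56} μ(n) = -2

Compute μ(n) for each 1 ≤ n ≤ 56: μ(1) = 1, μ(2) = -1, μ(3) = -1, μ(4) = 0, μ(5) = -1, μ(6) = 1, μ(7) = -1, μ(8) = 0, μ(9) = 0, μ(10) = 1, μ(11) = -1, μ(12) = 0, μ(13) = -1, μ(14) = 1, μ(15) = 1, μ(16) = 0, μ(17) = -1, μ(18) = 0, μ(19) = -1, μ(20) = 0, μ(21) = 1, μ(22) = 1, μ(23) = -1, μ(24) = 0, μ(25) = 0, μ(26) = 1, μ(27) = 0, μ(28) = 0, μ(29) = -1, μ(30) = -1, μ(31) = -1, μ(32) = 0, μ(33) = 1, μ(34) = 1, μ(35) = 1, μ(36) = 0, μ(37) = -1, μ(38) = 1, μ(39) = 1, μ(40) = 0, μ(41) = -1, μ(42) = -1, μ(43) = -1, μ(44) = 0, μ(45) = 0, μ(46) = 1, μ(47) = -1, μ(48) = 0, μ(49) = 0, μ(50) = 0, μ(51) = 1, μ(52) = 0, μ(53) = -1, μ(54) = 0, μ(55) = 1, μ(56) = 0. Summing all 56 values: -2. (Mertens function M(x) = Σ_{n ≤ x} μ(n); on average M(x) should be small (PNT ⟺ M(x) = o(x)).)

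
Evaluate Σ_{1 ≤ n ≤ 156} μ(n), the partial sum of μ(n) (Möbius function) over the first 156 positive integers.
Σ_{n ≤ 156} μ(n) = -1

Compute μ(n) for each 1 ≤ n ≤ 156: μ(1) = 1, μ(2) = -1, μ(3) = -1, μ(4) = 0, μ(5) = -1, μ(6) = 1, μ(7) = -1, μ(8) = 0, μ(9) = 0, μ(10) = 1, μ(11) = -1, μ(12) = 0, μ(13) = -1, μ(14) = 1, μ(15) = 1, μ(16) = 0, μ(17) = -1, μ(18) = 0, μ(19) = -1, μ(20) = 0, μ(21) = 1, μ(22) = 1, μ(23) = -1, μ(24) = 0, μ(25) = 0, μ(26) = 1, μ(27) = 0, μ(28) = 0, μ(29) = -1, μ(30) = -1, μ(31) = -1, μ(32) = 0, μ(33) = 1, μ(34) = 1, μ(35) = 1, μ(36) = 0, μ(37) = -1, μ(38) = 1, μ(39) = 1, μ(40) = 0, μ(41) = -1, μ(42) = -1, μ(43) = -1, μ(44) = 0, μ(45) = 0, μ(46) = 1, μ(47) = -1, μ(48) = 0, μ(49) = 0, μ(50) = 0, μ(51) = 1, μ(52) = 0, μ(53) = -1, μ(54) = 0, μ(55) = 1, μ(56) = 0, μ(57) = 1, μ(58) = 1, μ(59) = -1, μ(60) = 0, μ(61) = -1, μ(62) = 1, μ(63) = 0, μ(64) = 0, μ(65) = 1, μ(66) = -1, μ(67) = -1, μ(68) = 0, μ(69) = 1, μ(70) = -1, μ(71) = -1, μ(72) = 0, μ(73) = -1, μ(74) = 1, μ(75) = 0, μ(76) = 0, μ(77) = 1, μ(78) = -1, μ(79) = -1, μ(80) = 0, μ(81) = 0, μ(82) = 1, μ(83) = -1, μ(84) = 0, μ(85) = 1, μ(86) = 1, μ(87) = 1, μ(88) = 0, μ(89) = -1, μ(90) = 0, μ(91) = 1, μ(92) = 0, μ(93) = 1, μ(94) = 1, μ(95) = 1, μ(96) = 0, μ(97) = -1, μ(98) = 0, μ(99) = 0, μ(100) = 0, μ(101) = -1, μ(102) = -1, μ(103) = -1, μ(104) = 0, μ(105) = -1, μ(106) = 1, μ(107) = -1, μ(108) = 0, μ(109) = -1, μ(110) = -1, μ(111) = 1, μ(112) = 0, μ(113) = -1, μ(114) = -1, μ(115) = 1, μ(116) = 0, μ(117) = 0, μ(118) = 1, μ(119) = 1, μ(120) = 0, μ(121) = 0, μ(122) = 1, μ(123) = 1, μ(124) = 0, μ(125) = 0, μ(126) = 0, μ(127) = -1, μ(128) = 0, μ(129) = 1, μ(130) = -1, μ(131) = -1, μ(132) = 0, μ(133) = 1, μ(134) = 1, μ(135) = 0, μ(136) = 0, μ(137) = -1, μ(138) = -1, μ(139) = -1, μ(140) = 0, μ(141) = 1, μ(142) = 1, μ(143) = 1, μ(144) = 0, μ(145) = 1, μ(146) = 1, μ(147) = 0, μ(148) = 0, μ(149) = -1, μ(150) = 0, μ(151) = -1, μ(152) = 0, μ(153) = 0, μ(154) = -1, μ(155) = 1, μ(156) = 0. Summing all 156 values: -1. (Mertens function M(x) = Σ_{n ≤ x} μ(n); on average M(x) should be small (PNT ⟺ M(x) = o(x)).)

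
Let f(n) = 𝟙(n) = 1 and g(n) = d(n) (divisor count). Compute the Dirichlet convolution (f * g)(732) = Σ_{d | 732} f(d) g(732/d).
(𝟙 * d)(732) = 54

Divisors of 732: [1, 2, 3, 4, 6, 12, 61, 122, 183, 244, 366, 732]. For each d | 732:
  d = 1: 𝟙(1) · d(732/1) = 1 · 12 = 12
  d = 2: 𝟙(2) · d(732/2) = 1 · 8 = 8
  d = 3: 𝟙(3) · d(732/3) = 1 · 6 = 6
  d = 4: 𝟙(4) · d(732/4) = 1 · 4 = 4
  d = 6: 𝟙(6) · d(732/6) = 1 · 4 = 4
  d = 12: 𝟙(12) · d(732/12) = 1 · 2 = 2
  d = 61: 𝟙(61) · d(732/61) = 1 · 6 = 6
  d = 122: 𝟙(122) · d(732/122) = 1 · 4 = 4
  d = 183: 𝟙(183) · d(732/183) = 1 · 3 = 3
  d = 244: 𝟙(244) · d(732/244) = 1 · 2 = 2
  d = 366: 𝟙(366) · d(732/366) = 1 · 2 = 2
  d = 732: 𝟙(732) · d(732/732) = 1 · 1 = 1
Summing: (𝟙 * d)(732) = 12 + 8 + 6 + 4 + 4 + 2 + 6 + 4 + 3 + 2 + 2 + 1 = 54.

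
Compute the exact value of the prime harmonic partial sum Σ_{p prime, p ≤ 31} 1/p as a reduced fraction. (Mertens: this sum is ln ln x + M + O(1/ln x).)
Σ 1/p = 314016924901/200560490130

π(31) = 11, so the primes ≤ 31 are [2, 3, 5, 7, 11, 13, 17, 19, 23, 29, 31]. Summing 1/p over these primes: 314016924901/200560490130 ≈ 1.5657. Mertens estimate ln ln(31) + 0.2615 ≈ 1.4952.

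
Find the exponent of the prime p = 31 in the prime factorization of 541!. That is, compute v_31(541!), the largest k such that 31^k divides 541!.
v_31(541!) = 17

Legendre's formula: v_p(n!) = Σ_{k ≥ 1} ⌊n / p^k⌋. For p = 31, n = 541, the terms are:
  ⌊541/31^1⌋ = ⌊541/31⌋ = 17
(the next term ⌊541/31^2⌋ = 0, terminating the sum). Summing: v_31(541!) = 17 = 17.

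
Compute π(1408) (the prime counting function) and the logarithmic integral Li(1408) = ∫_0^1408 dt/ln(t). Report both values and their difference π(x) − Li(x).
π(1408) = 222;  Li(1408) ≈ 235.18;  π(x) − Li(x) ≈ -13.18.

Direct count of primes ≤ 1408 gives π(1408) = 222. Numerical evaluation of the logarithmic integral gives Li(1408) ≈ 235.18. The difference π(x) − Li(x) ≈ -13.18 is typically negative for small/moderate x (Li(x) overestimates), though Littlewood's theorem shows this sign changes infinitely often.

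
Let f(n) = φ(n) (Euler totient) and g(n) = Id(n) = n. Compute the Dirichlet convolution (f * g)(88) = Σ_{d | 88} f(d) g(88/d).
(φ * Id)(88) = 420

Divisors of 88: [1, 2, 4, 8, 11, 22, 44, 88]. For each d | 88:
  d = 1: φ(1) · Id(88/1) = 1 · 88 = 88
  d = 2: φ(2) · Id(88/2) = 1 · 44 = 44
  d = 4: φ(4) · Id(88/4) = 2 · 22 = 44
  d = 8: φ(8) · Id(88/8) = 4 · 11 = 44
  d = 11: φ(11) · Id(88/11) = 10 · 8 = 80
  d = 22: φ(22) · Id(88/22) = 10 · 4 = 40
  d = 44: φ(44) · Id(88/44) = 20 · 2 = 40
  d = 88: φ(88) · Id(88/88) = 40 · 1 = 40
Summing: (φ * Id)(88) = 88 + 44 + 44 + 44 + 80 + 40 + 40 + 40 = 420.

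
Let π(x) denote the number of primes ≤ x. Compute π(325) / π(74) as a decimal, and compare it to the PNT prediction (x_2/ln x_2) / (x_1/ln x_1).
π(325)/π(74) = 66/21 ≈ 3.1429;  PNT prediction ≈ 3.2683.

π(74) = 21 and π(325) = 66, so π(325)/π(74) ≈ 3.1429. The PNT-predicted ratio is (325/ln(325)) / (74/ln(74)) ≈ 3.2683. The two agree to within a few percent, as expected.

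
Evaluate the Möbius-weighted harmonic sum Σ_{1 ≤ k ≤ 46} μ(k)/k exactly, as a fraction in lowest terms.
Σ μ(k)/k = 10026981687881/13082761331670030

Values of μ(k) for 1 ≤ k ≤ 46: μ(1) = 1, μ(2) = -1, μ(3) = -1, μ(5) = -1, μ(6) = 1, μ(7) = -1, μ(10) = 1, μ(11) = -1, μ(13) = -1, μ(14) = 1, μ(15) = 1, μ(17) = -1, μ(19) = -1, μ(21) = 1, μ(22) = 1, μ(23) = -1, μ(26) = 1, μ(29) = -1, μ(30) = -1, μ(31) = -1, μ(33) = 1, μ(34) = 1, μ(35) = 1, μ(37) = -1, μ(38) = 1, μ(39) = 1, μ(41) = -1, μ(42) = -1, μ(43) = -1, μ(46) = 1, with μ = 0 on non-squarefree integers. Summing μ(k)/k for k where μ(k) ≠ 0 gives 10026981687881/13082761331670030 ≈ 0.0008. (PNT ⟺ this sum → 0 as n → ∞.)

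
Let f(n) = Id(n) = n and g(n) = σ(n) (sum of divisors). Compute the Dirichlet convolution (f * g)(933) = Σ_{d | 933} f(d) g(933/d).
(Id * σ)(933) = 4361

Divisors of 933: [1, 3, 311, 933]. For each d | 933:
  d = 1: Id(1) · σ(933/1) = 1 · 1248 = 1248
  d = 3: Id(3) · σ(933/3) = 3 · 312 = 936
  d = 311: Id(311) · σ(933/311) = 311 · 4 = 1244
  d = 933: Id(933) · σ(933/933) = 933 · 1 = 933
Summing: (Id * σ)(933) = 1248 + 936 + 1244 + 933 = 4361.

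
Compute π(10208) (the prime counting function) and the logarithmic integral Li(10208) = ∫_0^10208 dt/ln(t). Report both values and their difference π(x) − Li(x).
π(10208) = 1252;  Li(10208) ≈ 1268.70;  π(x) − Li(x) ≈ -16.70.

Direct count of primes ≤ 10208 gives π(10208) = 1252. Numerical evaluation of the logarithmic integral gives Li(10208) ≈ 1268.70. The difference π(x) − Li(x) ≈ -16.70 is typically negative for small/moderate x (Li(x) overestimates), though Littlewood's theorem shows this sign changes infinitely often.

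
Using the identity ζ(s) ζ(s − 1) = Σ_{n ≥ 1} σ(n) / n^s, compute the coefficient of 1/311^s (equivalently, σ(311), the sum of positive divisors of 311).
σ(311) = 312

In the product (Σ m^0/m^s)(Σ k / k^s) = Σ (Σ_{d | n} d) / n^s, the coefficient of 1/n^s is σ(n) = Σ_{d | n} d. For n = 311, divisors are [1, 311]; summing: σ(311) = 312.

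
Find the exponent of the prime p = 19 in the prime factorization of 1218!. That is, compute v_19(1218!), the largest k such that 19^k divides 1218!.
v_19(1218!) = 67

Legendre's formula: v_p(n!) = Σ_{k ≥ 1} ⌊n / p^k⌋. For p = 19, n = 1218, the terms are:
  ⌊1218/19^1⌋ = ⌊1218/19⌋ = 64
  ⌊1218/19^2⌋ = ⌊1218/361⌋ = 3
(the next term ⌊1218/19^3⌋ = 0, terminating the sum). Summing: v_19(1218!) = 64 + 3 = 67.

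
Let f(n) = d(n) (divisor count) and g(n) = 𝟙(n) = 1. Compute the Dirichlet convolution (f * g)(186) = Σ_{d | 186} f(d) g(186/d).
(d * 𝟙)(186) = 27

Divisors of 186: [1, 2, 3, 6, 31, 62, 93, 186]. For each d | 186:
  d = 1: d(1) · 𝟙(186/1) = 1 · 1 = 1
  d = 2: d(2) · 𝟙(186/2) = 2 · 1 = 2
  d = 3: d(3) · 𝟙(186/3) = 2 · 1 = 2
  d = 6: d(6) · 𝟙(186/6) = 4 · 1 = 4
  d = 31: d(31) · 𝟙(186/31) = 2 · 1 = 2
  d = 62: d(62) · 𝟙(186/62) = 4 · 1 = 4
  d = 93: d(93) · 𝟙(186/93) = 4 · 1 = 4
  d = 186: d(186) · 𝟙(186/186) = 8 · 1 = 8
Summing: (d * 𝟙)(186) = 1 + 2 + 2 + 4 + 2 + 4 + 4 + 8 = 27.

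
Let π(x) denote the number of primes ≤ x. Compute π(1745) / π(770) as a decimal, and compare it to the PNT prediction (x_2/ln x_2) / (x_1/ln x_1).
π(1745)/π(770) = 271/136 ≈ 1.9926;  PNT prediction ≈ 2.0179.

π(770) = 136 and π(1745) = 271, so π(1745)/π(770) ≈ 1.9926. The PNT-predicted ratio is (1745/ln(1745)) / (770/ln(770)) ≈ 2.0179. The two agree to within a few percent, as expected.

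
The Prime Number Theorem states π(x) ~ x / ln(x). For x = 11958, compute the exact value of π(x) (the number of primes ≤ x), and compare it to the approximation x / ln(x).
π(11958) = 1433;  x/ln(x) ≈ 1273.60;  relative error ≈ 11.12%.

Directly count primes up to 11958: π(11958) = 1433. The PNT approximation gives 11958/ln(11958) ≈ 11958/9.38916 ≈ 1273.60. Relative error (π(x) − x/ln(x)) / π(x) ≈ 11.12%; the approximation is known to undercount slightly (Li(x) is a better estimate).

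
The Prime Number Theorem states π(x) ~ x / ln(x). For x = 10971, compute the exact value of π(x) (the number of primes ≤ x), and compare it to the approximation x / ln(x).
π(10971) = 1331;  x/ln(x) ≈ 1179.30;  relative error ≈ 11.40%.

Directly count primes up to 10971: π(10971) = 1331. The PNT approximation gives 10971/ln(10971) ≈ 10971/9.30301 ≈ 1179.30. Relative error (π(x) − x/ln(x)) / π(x) ≈ 11.40%; the approximation is known to undercount slightly (Li(x) is a better estimate).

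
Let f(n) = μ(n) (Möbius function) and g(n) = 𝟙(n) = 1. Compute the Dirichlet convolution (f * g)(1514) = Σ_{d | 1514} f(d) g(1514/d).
(μ * 𝟙)(1514) = 0

Divisors of 1514: [1, 2, 757, 1514]. For each d | 1514:
  d = 1: μ(1) · 𝟙(1514/1) = 1 · 1 = 1
  d = 2: μ(2) · 𝟙(1514/2) = -1 · 1 = -1
  d = 757: μ(757) · 𝟙(1514/757) = -1 · 1 = -1
  d = 1514: μ(1514) · 𝟙(1514/1514) = 1 · 1 = 1
Summing: (μ * 𝟙)(1514) = 1 + -1 + -1 + 1 = 0.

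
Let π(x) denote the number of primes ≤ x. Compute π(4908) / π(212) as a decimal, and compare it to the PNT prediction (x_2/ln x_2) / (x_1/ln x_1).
π(4908)/π(212) = 655/47 ≈ 13.9362;  PNT prediction ≈ 14.5918.

π(212) = 47 and π(4908) = 655, so π(4908)/π(212) ≈ 13.9362. The PNT-predicted ratio is (4908/ln(4908)) / (212/ln(212)) ≈ 14.5918. The two agree to within a few percent, as expected.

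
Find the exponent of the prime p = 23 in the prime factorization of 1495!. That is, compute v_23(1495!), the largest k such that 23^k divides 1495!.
v_23(1495!) = 67

Legendre's formula: v_p(n!) = Σ_{k ≥ 1} ⌊n / p^k⌋. For p = 23, n = 1495, the terms are:
  ⌊1495/23^1⌋ = ⌊1495/23⌋ = 65
  ⌊1495/23^2⌋ = ⌊1495/529⌋ = 2
(the next term ⌊1495/23^3⌋ = 0, terminating the sum). Summing: v_23(1495!) = 65 + 2 = 67.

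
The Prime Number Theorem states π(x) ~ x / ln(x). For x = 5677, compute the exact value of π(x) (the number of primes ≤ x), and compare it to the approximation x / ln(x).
π(5677) = 747;  x/ln(x) ≈ 656.74;  relative error ≈ 12.08%.

Directly count primes up to 5677: π(5677) = 747. The PNT approximation gives 5677/ln(5677) ≈ 5677/8.64418 ≈ 656.74. Relative error (π(x) − x/ln(x)) / π(x) ≈ 12.08%; the approximation is known to undercount slightly (Li(x) is a better estimate).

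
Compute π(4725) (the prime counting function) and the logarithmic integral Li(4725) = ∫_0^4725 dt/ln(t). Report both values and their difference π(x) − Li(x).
π(4725) = 637;  Li(4725) ≈ 651.89;  π(x) − Li(x) ≈ -14.89.

Direct count of primes ≤ 4725 gives π(4725) = 637. Numerical evaluation of the logarithmic integral gives Li(4725) ≈ 651.89. The difference π(x) − Li(x) ≈ -14.89 is typically negative for small/moderate x (Li(x) overestimates), though Littlewood's theorem shows this sign changes infinitely often.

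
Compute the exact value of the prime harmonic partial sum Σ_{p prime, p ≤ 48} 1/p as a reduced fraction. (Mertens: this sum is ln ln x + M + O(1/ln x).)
Σ 1/p = 1021729465586766997/614889782588491410

π(48) = 15, so the primes ≤ 48 are [2, 3, 5, 7, 11, 13, 17, 19, 23, 29, 31, 37, 41, 43, 47]. Summing 1/p over these primes: 1021729465586766997/614889782588491410 ≈ 1.6616. Mertens estimate ln ln(48) + 0.2615 ≈ 1.6151.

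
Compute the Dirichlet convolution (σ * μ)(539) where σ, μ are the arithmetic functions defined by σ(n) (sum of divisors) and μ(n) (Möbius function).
(σ * μ)(539) = 539

Divisors of 539: [1, 7, 11, 49, 77, 539]. For each d | 539:
  d = 1: σ(1) · μ(539/1) = 1 · 0 = 0
  d = 7: σ(7) · μ(539/7) = 8 · 1 = 8
  d = 11: σ(11) · μ(539/11) = 12 · 0 = 0
  d = 49: σ(49) · μ(539/49) = 57 · -1 = -57
  d = 77: σ(77) · μ(539/77) = 96 · -1 = -96
  d = 539: σ(539) · μ(539/539) = 684 · 1 = 684
Summing: (σ * μ)(539) = 0 + 8 + 0 + -57 + -96 + 684 = 539.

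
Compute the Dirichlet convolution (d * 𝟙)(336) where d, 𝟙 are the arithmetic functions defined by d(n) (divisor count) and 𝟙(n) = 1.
(d * 𝟙)(336) = 135

Divisors of 336: [1, 2, 3, 4, 6, 7, 8, 12, 14, 16, 21, 24, 28, 42, 48, 56, 84, 112, 168, 336]. For each d | 336:
  d = 1: d(1) · 𝟙(336/1) = 1 · 1 = 1
  d = 2: d(2) · 𝟙(336/2) = 2 · 1 = 2
  d = 3: d(3) · 𝟙(336/3) = 2 · 1 = 2
  d = 4: d(4) · 𝟙(336/4) = 3 · 1 = 3
  d = 6: d(6) · 𝟙(336/6) = 4 · 1 = 4
  d = 7: d(7) · 𝟙(336/7) = 2 · 1 = 2
  d = 8: d(8) · 𝟙(336/8) = 4 · 1 = 4
  d = 12: d(12) · 𝟙(336/12) = 6 · 1 = 6
  d = 14: d(14) · 𝟙(336/14) = 4 · 1 = 4
  d = 16: d(16) · 𝟙(336/16) = 5 · 1 = 5
  d = 21: d(21) · 𝟙(336/21) = 4 · 1 = 4
  d = 24: d(24) · 𝟙(336/24) = 8 · 1 = 8
  d = 28: d(28) · 𝟙(336/28) = 6 · 1 = 6
  d = 42: d(42) · 𝟙(336/42) = 8 · 1 = 8
  d = 48: d(48) · 𝟙(336/48) = 10 · 1 = 10
  d = 56: d(56) · 𝟙(336/56) = 8 · 1 = 8
  d = 84: d(84) · 𝟙(336/84) = 12 · 1 = 12
  d = 112: d(112) · 𝟙(336/112) = 10 · 1 = 10
  d = 168: d(168) · 𝟙(336/168) = 16 · 1 = 16
  d = 336: d(336) · 𝟙(336/336) = 20 · 1 = 20
Summing: (d * 𝟙)(336) = 1 + 2 + 2 + 3 + 4 + 2 + 4 + 6 + 4 + 5 + 4 + 8 + 6 + 8 + 10 + 8 + 12 + 10 + 16 + 20 = 135.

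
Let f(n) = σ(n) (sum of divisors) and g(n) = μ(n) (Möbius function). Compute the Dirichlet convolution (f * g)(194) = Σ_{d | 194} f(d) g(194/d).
(σ * μ)(194) = 194

Divisors of 194: [1, 2, 97, 194]. For each d | 194:
  d = 1: σ(1) · μ(194/1) = 1 · 1 = 1
  d = 2: σ(2) · μ(194/2) = 3 · -1 = -3
  d = 97: σ(97) · μ(194/97) = 98 · -1 = -98
  d = 194: σ(194) · μ(194/194) = 294 · 1 = 294
Summing: (σ * μ)(194) = 1 + -3 + -98 + 294 = 194.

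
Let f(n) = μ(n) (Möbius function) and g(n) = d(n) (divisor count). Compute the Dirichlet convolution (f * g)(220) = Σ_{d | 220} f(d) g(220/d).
(μ * d)(220) = 1

Divisors of 220: [1, 2, 4, 5, 10, 11, 20, 22, 44, 55, 110, 220]. For each d | 220:
  d = 1: μ(1) · d(220/1) = 1 · 12 = 12
  d = 2: μ(2) · d(220/2) = -1 · 8 = -8
  d = 4: μ(4) · d(220/4) = 0 · 4 = 0
  d = 5: μ(5) · d(220/5) = -1 · 6 = -6
  d = 10: μ(10) · d(220/10) = 1 · 4 = 4
  d = 11: μ(11) · d(220/11) = -1 · 6 = -6
  d = 20: μ(20) · d(220/20) = 0 · 2 = 0
  d = 22: μ(22) · d(220/22) = 1 · 4 = 4
  d = 44: μ(44) · d(220/44) = 0 · 2 = 0
  d = 55: μ(55) · d(220/55) = 1 · 3 = 3
  d = 110: μ(110) · d(220/110) = -1 · 2 = -2
  d = 220: μ(220) · d(220/220) = 0 · 1 = 0
Summing: (μ * d)(220) = 12 + -8 + 0 + -6 + 4 + -6 + 0 + 4 + 0 + 3 + -2 + 0 = 1.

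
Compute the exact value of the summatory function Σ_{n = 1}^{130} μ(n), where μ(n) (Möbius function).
Σ_{n ≤ 130} μ(n) = -2

Compute μ(n) for each 1 ≤ n ≤ 130: μ(1) = 1, μ(2) = -1, μ(3) = -1, μ(4) = 0, μ(5) = -1, μ(6) = 1, μ(7) = -1, μ(8) = 0, μ(9) = 0, μ(10) = 1, μ(11) = -1, μ(12) = 0, μ(13) = -1, μ(14) = 1, μ(15) = 1, μ(16) = 0, μ(17) = -1, μ(18) = 0, μ(19) = -1, μ(20) = 0, μ(21) = 1, μ(22) = 1, μ(23) = -1, μ(24) = 0, μ(25) = 0, μ(26) = 1, μ(27) = 0, μ(28) = 0, μ(29) = -1, μ(30) = -1, μ(31) = -1, μ(32) = 0, μ(33) = 1, μ(34) = 1, μ(35) = 1, μ(36) = 0, μ(37) = -1, μ(38) = 1, μ(39) = 1, μ(40) = 0, μ(41) = -1, μ(42) = -1, μ(43) = -1, μ(44) = 0, μ(45) = 0, μ(46) = 1, μ(47) = -1, μ(48) = 0, μ(49) = 0, μ(50) = 0, μ(51) = 1, μ(52) = 0, μ(53) = -1, μ(54) = 0, μ(55) = 1, μ(56) = 0, μ(57) = 1, μ(58) = 1, μ(59) = -1, μ(60) = 0, μ(61) = -1, μ(62) = 1, μ(63) = 0, μ(64) = 0, μ(65) = 1, μ(66) = -1, μ(67) = -1, μ(68) = 0, μ(69) = 1, μ(70) = -1, μ(71) = -1, μ(72) = 0, μ(73) = -1, μ(74) = 1, μ(75) = 0, μ(76) = 0, μ(77) = 1, μ(78) = -1, μ(79) = -1, μ(80) = 0, μ(81) = 0, μ(82) = 1, μ(83) = -1, μ(84) = 0, μ(85) = 1, μ(86) = 1, μ(87) = 1, μ(88) = 0, μ(89) = -1, μ(90) = 0, μ(91) = 1, μ(92) = 0, μ(93) = 1, μ(94) = 1, μ(95) = 1, μ(96) = 0, μ(97) = -1, μ(98) = 0, μ(99) = 0, μ(100) = 0, μ(101) = -1, μ(102) = -1, μ(103) = -1, μ(104) = 0, μ(105) = -1, μ(106) = 1, μ(107) = -1, μ(108) = 0, μ(109) = -1, μ(110) = -1, μ(111) = 1, μ(112) = 0, μ(113) = -1, μ(114) = -1, μ(115) = 1, μ(116) = 0, μ(117) = 0, μ(118) = 1, μ(119) = 1, μ(120) = 0, μ(121) = 0, μ(122) = 1, μ(123) = 1, μ(124) = 0, μ(125) = 0, μ(126) = 0, μ(127) = -1, μ(128) = 0, μ(129) = 1, μ(130) = -1. Summing all 130 values: -2. (Mertens function M(x) = Σ_{n ≤ x} μ(n); on average M(x) should be small (PNT ⟺ M(x) = o(x)).)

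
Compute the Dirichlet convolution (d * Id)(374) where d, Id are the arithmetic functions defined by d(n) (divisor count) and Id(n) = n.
(d * Id)(374) = 988

Divisors of 374: [1, 2, 11, 17, 22, 34, 187, 374]. For each d | 374:
  d = 1: d(1) · Id(374/1) = 1 · 374 = 374
  d = 2: d(2) · Id(374/2) = 2 · 187 = 374
  d = 11: d(11) · Id(374/11) = 2 · 34 = 68
  d = 17: d(17) · Id(374/17) = 2 · 22 = 44
  d = 22: d(22) · Id(374/22) = 4 · 17 = 68
  d = 34: d(34) · Id(374/34) = 4 · 11 = 44
  d = 187: d(187) · Id(374/187) = 4 · 2 = 8
  d = 374: d(374) · Id(374/374) = 8 · 1 = 8
Summing: (d * Id)(374) = 374 + 374 + 68 + 44 + 68 + 44 + 8 + 8 = 988.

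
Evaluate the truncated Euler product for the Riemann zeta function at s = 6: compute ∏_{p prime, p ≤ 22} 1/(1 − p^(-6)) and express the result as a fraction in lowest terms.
∏ = 99475806666511821483705625/97780003061374251090837504

The primes p ≤ 22 are [2, 3, 5, 7, 11, 13, 17, 19]. For each prime, (1 − 1/p^6)^(-1) = p^6 / (p^6 − 1). The product is (1 − 1/2^6)^(-1), (1 − 1/3^6)^(-1), (1 − 1/5^6)^(-1), (1 − 1/7^6)^(-1), (1 − 1/11^6)^(-1), (1 − 1/13^6)^(-1), (1 − 1/17^6)^(-1), (1 − 1/19^6)^(-1) = ∏ p^6 / (p^6 − 1) = 99475806666511821483705625/97780003061374251090837504.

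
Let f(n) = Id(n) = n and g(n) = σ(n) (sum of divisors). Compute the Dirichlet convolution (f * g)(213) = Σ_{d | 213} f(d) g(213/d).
(Id * σ)(213) = 1001

Divisors of 213: [1, 3, 71, 213]. For each d | 213:
  d = 1: Id(1) · σ(213/1) = 1 · 288 = 288
  d = 3: Id(3) · σ(213/3) = 3 · 72 = 216
  d = 71: Id(71) · σ(213/71) = 71 · 4 = 284
  d = 213: Id(213) · σ(213/213) = 213 · 1 = 213
Summing: (Id * σ)(213) = 288 + 216 + 284 + 213 = 1001.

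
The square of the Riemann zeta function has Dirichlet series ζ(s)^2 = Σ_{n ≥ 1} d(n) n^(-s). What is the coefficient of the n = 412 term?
d(412) = 6

ζ(s)^2 = (Σ 1/m^s)(Σ 1/k^s). The coefficient of 1/n^s in the product is the number of ordered pairs (m, k) with mk = n, which equals d(n). For n = 412, divisors are [1, 2, 4, 103, 206, 412], so d(412) = 6.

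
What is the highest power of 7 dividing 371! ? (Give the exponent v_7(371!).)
v_7(371!) = 61

Legendre's formula: v_p(n!) = Σ_{k ≥ 1} ⌊n / p^k⌋. For p = 7, n = 371, the terms are:
  ⌊371/7^1⌋ = ⌊371/7⌋ = 53
  ⌊371/7^2⌋ = ⌊371/49⌋ = 7
  ⌊371/7^3⌋ = ⌊371/343⌋ = 1
(the next term ⌊371/7^4⌋ = 0, terminating the sum). Summing: v_7(371!) = 53 + 7 + 1 = 61.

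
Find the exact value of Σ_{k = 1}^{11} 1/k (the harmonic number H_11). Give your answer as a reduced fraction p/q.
H_11 = 83711/27720

Direct summation: H_11 = 1 + 1/2 + ... + 1/11. The least common denominator is lcm(1, ..., 11) = 27720; over this denominator the numerator is 27720 + 13860 + 9240 + 6930 + 5544 + 4620 + 3960 + 3465 + 3080 + 2772 + 2520 = 83711, so H_11 = 83711/27720 (already in lowest terms) ≈ 3.01988. (The PNT-adjacent estimate ln(11) + γ ≈ 2.97511 matches within O(1/n).)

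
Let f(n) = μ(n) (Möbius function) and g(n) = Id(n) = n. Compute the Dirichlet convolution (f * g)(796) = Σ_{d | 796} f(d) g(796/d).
(μ * Id)(796) = 396

Divisors of 796: [1, 2, 4, 199, 398, 796]. For each d | 796:
  d = 1: μ(1) · Id(796/1) = 1 · 796 = 796
  d = 2: μ(2) · Id(796/2) = -1 · 398 = -398
  d = 4: μ(4) · Id(796/4) = 0 · 199 = 0
  d = 199: μ(199) · Id(796/199) = -1 · 4 = -4
  d = 398: μ(398) · Id(796/398) = 1 · 2 = 2
  d = 796: μ(796) · Id(796/796) = 0 · 1 = 0
Summing: (μ * Id)(796) = 796 + -398 + 0 + -4 + 2 + 0 = 396.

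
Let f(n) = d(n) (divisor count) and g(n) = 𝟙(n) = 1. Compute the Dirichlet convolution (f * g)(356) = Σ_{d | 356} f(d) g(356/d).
(d * 𝟙)(356) = 18

Divisors of 356: [1, 2, 4, 89, 178, 356]. For each d | 356:
  d = 1: d(1) · 𝟙(356/1) = 1 · 1 = 1
  d = 2: d(2) · 𝟙(356/2) = 2 · 1 = 2
  d = 4: d(4) · 𝟙(356/4) = 3 · 1 = 3
  d = 89: d(89) · 𝟙(356/89) = 2 · 1 = 2
  d = 178: d(178) · 𝟙(356/178) = 4 · 1 = 4
  d = 356: d(356) · 𝟙(356/356) = 6 · 1 = 6
Summing: (d * 𝟙)(356) = 1 + 2 + 3 + 2 + 4 + 6 = 18.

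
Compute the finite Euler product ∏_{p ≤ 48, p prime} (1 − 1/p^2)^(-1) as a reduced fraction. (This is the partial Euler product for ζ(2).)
∏ = 162139622078364740433577733/98952027459385036898304000

The primes p ≤ 48 are [2, 3, 5, 7, 11, 13, 17, 19, 23, 29, 31, 37, 41, 43, 47]. For each prime, (1 − 1/p^2)^(-1) = p^2 / (p^2 − 1). The product is (1 − 1/2^2)^(-1), (1 − 1/3^2)^(-1), (1 − 1/5^2)^(-1), (1 − 1/7^2)^(-1), (1 − 1/11^2)^(-1), (1 − 1/13^2)^(-1), (1 − 1/17^2)^(-1), (1 − 1/19^2)^(-1), (1 − 1/23^2)^(-1), (1 − 1/29^2)^(-1), (1 − 1/31^2)^(-1), (1 − 1/37^2)^(-1), (1 − 1/41^2)^(-1), (1 − 1/43^2)^(-1), (1 − 1/47^2)^(-1) = ∏ p^2 / (p^2 − 1) = 162139622078364740433577733/98952027459385036898304000.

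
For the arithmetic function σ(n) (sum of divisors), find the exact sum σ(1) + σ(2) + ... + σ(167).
Σ_{n ≤ 167} σ(n) = 22875

Compute σ(n) for each 1 ≤ n ≤ 167: σ(1) = 1, σ(2) = 3, σ(3) = 4, σ(4) = 7, σ(5) = 6, σ(6) = 12, σ(7) = 8, σ(8) = 15, σ(9) = 13, σ(10) = 18, σ(11) = 12, σ(12) = 28, σ(13) = 14, σ(14) = 24, σ(15) = 24, σ(16) = 31, σ(17) = 18, σ(18) = 39, σ(19) = 20, σ(20) = 42, σ(21) = 32, σ(22) = 36, σ(23) = 24, σ(24) = 60, σ(25) = 31, σ(26) = 42, σ(27) = 40, σ(28) = 56, σ(29) = 30, σ(30) = 72, σ(31) = 32, σ(32) = 63, σ(33) = 48, σ(34) = 54, σ(35) = 48, σ(36) = 91, σ(37) = 38, σ(38) = 60, σ(39) = 56, σ(40) = 90, σ(41) = 42, σ(42) = 96, σ(43) = 44, σ(44) = 84, σ(45) = 78, σ(46) = 72, σ(47) = 48, σ(48) = 124, σ(49) = 57, σ(50) = 93, σ(51) = 72, σ(52) = 98, σ(53) = 54, σ(54) = 120, σ(55) = 72, σ(56) = 120, σ(57) = 80, σ(58) = 90, σ(59) = 60, σ(60) = 168, σ(61) = 62, σ(62) = 96, σ(63) = 104, σ(64) = 127, σ(65) = 84, σ(66) = 144, σ(67) = 68, σ(68) = 126, σ(69) = 96, σ(70) = 144, σ(71) = 72, σ(72) = 195, σ(73) = 74, σ(74) = 114, σ(75) = 124, σ(76) = 140, σ(77) = 96, σ(78) = 168, σ(79) = 80, σ(80) = 186, σ(81) = 121, σ(82) = 126, σ(83) = 84, σ(84) = 224, σ(85) = 108, σ(86) = 132, σ(87) = 120, σ(88) = 180, σ(89) = 90, σ(90) = 234, σ(91) = 112, σ(92) = 168, σ(93) = 128, σ(94) = 144, σ(95) = 120, σ(96) = 252, σ(97) = 98, σ(98) = 171, σ(99) = 156, σ(100) = 217, σ(101) = 102, σ(102) = 216, σ(103) = 104, σ(104) = 210, σ(105) = 192, σ(106) = 162, σ(107) = 108, σ(108) = 280, σ(109) = 110, σ(110) = 216, σ(111) = 152, σ(112) = 248, σ(113) = 114, σ(114) = 240, σ(115) = 144, σ(116) = 210, σ(117) = 182, σ(118) = 180, σ(119) = 144, σ(120) = 360, σ(121) = 133, σ(122) = 186, σ(123) = 168, σ(124) = 224, σ(125) = 156, σ(126) = 312, σ(127) = 128, σ(128) = 255, σ(129) = 176, σ(130) = 252, σ(131) = 132, σ(132) = 336, σ(133) = 160, σ(134) = 204, σ(135) = 240, σ(136) = 270, σ(137) = 138, σ(138) = 288, σ(139) = 140, σ(140) = 336, σ(141) = 192, σ(142) = 216, σ(143) = 168, σ(144) = 403, σ(145) = 180, σ(146) = 222, σ(147) = 228, σ(148) = 266, σ(149) = 150, σ(150) = 372, σ(151) = 152, σ(152) = 300, σ(153) = 234, σ(154) = 288, σ(155) = 192, σ(156) = 392, σ(157) = 158, σ(158) = 240, σ(159) = 216, σ(160) = 378, σ(161) = 192, σ(162) = 363, σ(163) = 164, σ(164) = 294, σ(165) = 288, σ(166) = 252, σ(167) = 168. Summing all 167 values: 22875. (Average order: Σ_{n ≤ x} σ(n) ~ (π²/12) x². For x = 167, (π²/12)·167² ≈ 22937.78.)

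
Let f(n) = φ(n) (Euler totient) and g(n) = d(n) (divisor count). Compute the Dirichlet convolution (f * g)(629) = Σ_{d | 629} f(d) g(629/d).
(φ * d)(629) = 684

Divisors of 629: [1, 17, 37, 629]. For each d | 629:
  d = 1: φ(1) · d(629/1) = 1 · 4 = 4
  d = 17: φ(17) · d(629/17) = 16 · 2 = 32
  d = 37: φ(37) · d(629/37) = 36 · 2 = 72
  d = 629: φ(629) · d(629/629) = 576 · 1 = 576
Summing: (φ * d)(629) = 4 + 32 + 72 + 576 = 684.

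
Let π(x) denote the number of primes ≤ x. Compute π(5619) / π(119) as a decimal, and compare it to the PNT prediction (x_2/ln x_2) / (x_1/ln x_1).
π(5619)/π(119) = 738/30 ≈ 24.6000;  PNT prediction ≈ 26.1368.

π(119) = 30 and π(5619) = 738, so π(5619)/π(119) ≈ 24.6000. The PNT-predicted ratio is (5619/ln(5619)) / (119/ln(119)) ≈ 26.1368. The two agree to within a few percent, as expected.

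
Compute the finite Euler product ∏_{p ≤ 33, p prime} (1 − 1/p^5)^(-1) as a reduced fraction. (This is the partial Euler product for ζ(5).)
∏ = 1910589921595024369341325427716514697147265/1842548811291065574051999987500114856101888

The primes p ≤ 33 are [2, 3, 5, 7, 11, 13, 17, 19, 23, 29, 31]. For each prime, (1 − 1/p^5)^(-1) = p^5 / (p^5 − 1). The product is (1 − 1/2^5)^(-1), (1 − 1/3^5)^(-1), (1 − 1/5^5)^(-1), (1 − 1/7^5)^(-1), (1 − 1/11^5)^(-1), (1 − 1/13^5)^(-1), (1 − 1/17^5)^(-1), (1 − 1/19^5)^(-1), (1 − 1/23^5)^(-1), (1 − 1/29^5)^(-1), (1 − 1/31^5)^(-1) = ∏ p^5 / (p^5 − 1) = 1910589921595024369341325427716514697147265/1842548811291065574051999987500114856101888.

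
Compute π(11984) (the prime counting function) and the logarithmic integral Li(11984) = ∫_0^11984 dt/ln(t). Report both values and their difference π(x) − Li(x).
π(11984) = 1437;  Li(11984) ≈ 1459.40;  π(x) − Li(x) ≈ -22.40.

Direct count of primes ≤ 11984 gives π(11984) = 1437. Numerical evaluation of the logarithmic integral gives Li(11984) ≈ 1459.40. The difference π(x) − Li(x) ≈ -22.40 is typically negative for small/moderate x (Li(x) overestimates), though Littlewood's theorem shows this sign changes infinitely often.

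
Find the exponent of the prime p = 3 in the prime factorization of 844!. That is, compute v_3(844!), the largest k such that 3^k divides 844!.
v_3(844!) = 419

Legendre's formula: v_p(n!) = Σ_{k ≥ 1} ⌊n / p^k⌋. For p = 3, n = 844, the terms are:
  ⌊844/3^1⌋ = ⌊844/3⌋ = 281
  ⌊844/3^2⌋ = ⌊844/9⌋ = 93
  ⌊844/3^3⌋ = ⌊844/27⌋ = 31
  ⌊844/3^4⌋ = ⌊844/81⌋ = 10
  ⌊844/3^5⌋ = ⌊844/243⌋ = 3
  ⌊844/3^6⌋ = ⌊844/729⌋ = 1
(the next term ⌊844/3^7⌋ = 0, terminating the sum). Summing: v_3(844!) = 281 + 93 + 31 + 10 + 3 + 1 = 419.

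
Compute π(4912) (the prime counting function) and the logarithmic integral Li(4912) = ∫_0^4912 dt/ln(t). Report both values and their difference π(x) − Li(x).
π(4912) = 656;  Li(4912) ≈ 673.94;  π(x) − Li(x) ≈ -17.94.

Direct count of primes ≤ 4912 gives π(4912) = 656. Numerical evaluation of the logarithmic integral gives Li(4912) ≈ 673.94. The difference π(x) − Li(x) ≈ -17.94 is typically negative for small/moderate x (Li(x) overestimates), though Littlewood's theorem shows this sign changes infinitely often.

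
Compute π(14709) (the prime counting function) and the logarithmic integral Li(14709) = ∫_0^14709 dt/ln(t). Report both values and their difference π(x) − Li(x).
π(14709) = 1720;  Li(14709) ≈ 1746.33;  π(x) − Li(x) ≈ -26.33.

Direct count of primes ≤ 14709 gives π(14709) = 1720. Numerical evaluation of the logarithmic integral gives Li(14709) ≈ 1746.33. The difference π(x) − Li(x) ≈ -26.33 is typically negative for small/moderate x (Li(x) overestimates), though Littlewood's theorem shows this sign changes infinitely often.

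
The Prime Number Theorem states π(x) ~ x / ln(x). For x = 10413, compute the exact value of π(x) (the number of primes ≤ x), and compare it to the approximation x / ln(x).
π(10413) = 1274;  x/ln(x) ≈ 1125.63;  relative error ≈ 11.65%.

Directly count primes up to 10413: π(10413) = 1274. The PNT approximation gives 10413/ln(10413) ≈ 10413/9.25081 ≈ 1125.63. Relative error (π(x) − x/ln(x)) / π(x) ≈ 11.65%; the approximation is known to undercount slightly (Li(x) is a better estimate).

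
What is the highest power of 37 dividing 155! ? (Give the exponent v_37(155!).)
v_37(155!) = 4

Legendre's formula: v_p(n!) = Σ_{k ≥ 1} ⌊n / p^k⌋. For p = 37, n = 155, the terms are:
  ⌊155/37^1⌋ = ⌊155/37⌋ = 4
(the next term ⌊155/37^2⌋ = 0, terminating the sum). Summing: v_37(155!) = 4 = 4.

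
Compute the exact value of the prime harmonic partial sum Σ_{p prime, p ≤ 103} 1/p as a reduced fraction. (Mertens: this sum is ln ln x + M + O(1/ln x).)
Σ 1/p = 43710588286712969019768170103664304877397/23984823528925228172706521638692258396210

π(103) = 27, so the primes ≤ 103 are [2, 3, 5, 7, 11, 13, 17, 19, 23, 29, 31, 37, 41, 43, 47, 53, 59, 61, 67, 71, 73, 79, 83, 89, 97, 101, 103]. Summing 1/p over these primes: 43710588286712969019768170103664304877397/23984823528925228172706521638692258396210 ≈ 1.8224. Mertens estimate ln ln(103) + 0.2615 ≈ 1.7951.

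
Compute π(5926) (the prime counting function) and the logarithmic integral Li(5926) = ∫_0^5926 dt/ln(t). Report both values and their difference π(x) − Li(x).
π(5926) = 778;  Li(5926) ≈ 791.90;  π(x) − Li(x) ≈ -13.90.

Direct count of primes ≤ 5926 gives π(5926) = 778. Numerical evaluation of the logarithmic integral gives Li(5926) ≈ 791.90. The difference π(x) − Li(x) ≈ -13.90 is typically negative for small/moderate x (Li(x) overestimates), though Littlewood's theorem shows this sign changes infinitely often.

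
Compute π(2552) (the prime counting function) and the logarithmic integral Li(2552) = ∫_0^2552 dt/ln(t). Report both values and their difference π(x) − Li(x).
π(2552) = 374;  Li(2552) ≈ 386.25;  π(x) − Li(x) ≈ -12.25.

Direct count of primes ≤ 2552 gives π(2552) = 374. Numerical evaluation of the logarithmic integral gives Li(2552) ≈ 386.25. The difference π(x) − Li(x) ≈ -12.25 is typically negative for small/moderate x (Li(x) overestimates), though Littlewood's theorem shows this sign changes infinitely often.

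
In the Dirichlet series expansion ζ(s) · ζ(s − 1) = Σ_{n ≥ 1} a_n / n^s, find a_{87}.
σ(87) = 120

In the product (Σ m^0/m^s)(Σ k / k^s) = Σ (Σ_{d | n} d) / n^s, the coefficient of 1/n^s is σ(n) = Σ_{d | n} d. For n = 87, divisors are [1, 3, 29, 87]; summing: σ(87) = 120.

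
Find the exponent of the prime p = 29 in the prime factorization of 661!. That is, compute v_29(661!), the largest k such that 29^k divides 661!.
v_29(661!) = 22

Legendre's formula: v_p(n!) = Σ_{k ≥ 1} ⌊n / p^k⌋. For p = 29, n = 661, the terms are:
  ⌊661/29^1⌋ = ⌊661/29⌋ = 22
(the next term ⌊661/29^2⌋ = 0, terminating the sum). Summing: v_29(661!) = 22 = 22.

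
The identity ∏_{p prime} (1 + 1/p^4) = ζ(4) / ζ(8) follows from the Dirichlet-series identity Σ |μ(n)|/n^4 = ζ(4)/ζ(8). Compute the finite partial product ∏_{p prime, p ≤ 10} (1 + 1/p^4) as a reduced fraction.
∏ = 262011361/243101250

The primes p ≤ 10 are [2, 3, 5, 7]. For each, (1 + 1/p^4) = (p^4 + 1)/p^4. Multiplying these fractions over p ∈ [2, 3, 5, 7] gives 262011361/243101250. (In the limit P → ∞ this tends to ζ(4)/ζ(8).)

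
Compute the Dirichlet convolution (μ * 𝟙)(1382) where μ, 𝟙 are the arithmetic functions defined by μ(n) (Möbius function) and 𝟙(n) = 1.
(μ * 𝟙)(1382) = 0

Divisors of 1382: [1, 2, 691, 1382]. For each d | 1382:
  d = 1: μ(1) · 𝟙(1382/1) = 1 · 1 = 1
  d = 2: μ(2) · 𝟙(1382/2) = -1 · 1 = -1
  d = 691: μ(691) · 𝟙(1382/691) = -1 · 1 = -1
  d = 1382: μ(1382) · 𝟙(1382/1382) = 1 · 1 = 1
Summing: (μ * 𝟙)(1382) = 1 + -1 + -1 + 1 = 0.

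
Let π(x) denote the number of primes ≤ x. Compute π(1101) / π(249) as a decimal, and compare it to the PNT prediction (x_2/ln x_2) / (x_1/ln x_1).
π(1101)/π(249) = 184/53 ≈ 3.4717;  PNT prediction ≈ 3.4832.

π(249) = 53 and π(1101) = 184, so π(1101)/π(249) ≈ 3.4717. The PNT-predicted ratio is (1101/ln(1101)) / (249/ln(249)) ≈ 3.4832. The two agree to within a few percent, as expected.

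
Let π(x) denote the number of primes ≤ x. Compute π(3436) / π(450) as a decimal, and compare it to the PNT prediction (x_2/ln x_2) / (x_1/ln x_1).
π(3436)/π(450) = 481/87 ≈ 5.5287;  PNT prediction ≈ 5.7292.

π(450) = 87 and π(3436) = 481, so π(3436)/π(450) ≈ 5.5287. The PNT-predicted ratio is (3436/ln(3436)) / (450/ln(450)) ≈ 5.7292. The two agree to within a few percent, as expected.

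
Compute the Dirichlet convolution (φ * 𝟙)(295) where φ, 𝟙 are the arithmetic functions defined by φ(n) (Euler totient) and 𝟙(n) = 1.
(φ * 𝟙)(295) = 295

Divisors of 295: [1, 5, 59, 295]. For each d | 295:
  d = 1: φ(1) · 𝟙(295/1) = 1 · 1 = 1
  d = 5: φ(5) · 𝟙(295/5) = 4 · 1 = 4
  d = 59: φ(59) · 𝟙(295/59) = 58 · 1 = 58
  d = 295: φ(295) · 𝟙(295/295) = 232 · 1 = 232
Summing: (φ * 𝟙)(295) = 1 + 4 + 58 + 232 = 295.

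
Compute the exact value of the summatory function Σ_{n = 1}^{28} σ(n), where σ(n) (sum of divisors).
Σ_{n ≤ 28} σ(n) = 660

Compute σ(n) for each 1 ≤ n ≤ 28: σ(1) = 1, σ(2) = 3, σ(3) = 4, σ(4) = 7, σ(5) = 6, σ(6) = 12, σ(7) = 8, σ(8) = 15, σ(9) = 13, σ(10) = 18, σ(11) = 12, σ(12) = 28, σ(13) = 14, σ(14) = 24, σ(15) = 24, σ(16) = 31, σ(17) = 18, σ(18) = 39, σ(19) = 20, σ(20) = 42, σ(21) = 32, σ(22) = 36, σ(23) = 24, σ(24) = 60, σ(25) = 31, σ(26) = 42, σ(27) = 40, σ(28) = 56. Summing all 28 values: 660. (Average order: Σ_{n ≤ x} σ(n) ~ (π²/12) x². For x = 28, (π²/12)·28² ≈ 644.81.)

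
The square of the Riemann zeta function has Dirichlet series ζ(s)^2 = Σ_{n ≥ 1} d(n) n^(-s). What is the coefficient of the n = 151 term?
d(151) = 2

ζ(s)^2 = (Σ 1/m^s)(Σ 1/k^s). The coefficient of 1/n^s in the product is the number of ordered pairs (m, k) with mk = n, which equals d(n). For n = 151, divisors are [1, 151], so d(151) = 2.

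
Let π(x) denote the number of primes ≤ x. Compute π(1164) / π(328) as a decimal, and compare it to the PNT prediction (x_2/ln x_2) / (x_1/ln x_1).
π(1164)/π(328) = 192/66 ≈ 2.9091;  PNT prediction ≈ 2.9121.

π(328) = 66 and π(1164) = 192, so π(1164)/π(328) ≈ 2.9091. The PNT-predicted ratio is (1164/ln(1164)) / (328/ln(328)) ≈ 2.9121. The two agree to within a few percent, as expected.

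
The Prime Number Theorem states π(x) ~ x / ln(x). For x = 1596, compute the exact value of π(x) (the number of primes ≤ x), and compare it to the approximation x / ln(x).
π(1596) = 250;  x/ln(x) ≈ 216.40;  relative error ≈ 13.44%.

Directly count primes up to 1596: π(1596) = 250. The PNT approximation gives 1596/ln(1596) ≈ 1596/7.37526 ≈ 216.40. Relative error (π(x) − x/ln(x)) / π(x) ≈ 13.44%; the approximation is known to undercount slightly (Li(x) is a better estimate).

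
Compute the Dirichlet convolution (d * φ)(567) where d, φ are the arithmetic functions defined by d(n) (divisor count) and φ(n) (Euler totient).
(d * φ)(567) = 968

Divisors of 567: [1, 3, 7, 9, 21, 27, 63, 81, 189, 567]. For each d | 567:
  d = 1: d(1) · φ(567/1) = 1 · 324 = 324
  d = 3: d(3) · φ(567/3) = 2 · 108 = 216
  d = 7: d(7) · φ(567/7) = 2 · 54 = 108
  d = 9: d(9) · φ(567/9) = 3 · 36 = 108
  d = 21: d(21) · φ(567/21) = 4 · 18 = 72
  d = 27: d(27) · φ(567/27) = 4 · 12 = 48
  d = 63: d(63) · φ(567/63) = 6 · 6 = 36
  d = 81: d(81) · φ(567/81) = 5 · 6 = 30
  d = 189: d(189) · φ(567/189) = 8 · 2 = 16
  d = 567: d(567) · φ(567/567) = 10 · 1 = 10
Summing: (d * φ)(567) = 324 + 216 + 108 + 108 + 72 + 48 + 36 + 30 + 16 + 10 = 968.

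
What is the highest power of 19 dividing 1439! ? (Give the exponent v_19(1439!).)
v_19(1439!) = 78

Legendre's formula: v_p(n!) = Σ_{k ≥ 1} ⌊n / p^k⌋. For p = 19, n = 1439, the terms are:
  ⌊1439/19^1⌋ = ⌊1439/19⌋ = 75
  ⌊1439/19^2⌋ = ⌊1439/361⌋ = 3
(the next term ⌊1439/19^3⌋ = 0, terminating the sum). Summing: v_19(1439!) = 75 + 3 = 78.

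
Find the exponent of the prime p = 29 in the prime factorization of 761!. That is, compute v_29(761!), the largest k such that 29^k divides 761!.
v_29(761!) = 26

Legendre's formula: v_p(n!) = Σ_{k ≥ 1} ⌊n / p^k⌋. For p = 29, n = 761, the terms are:
  ⌊761/29^1⌋ = ⌊761/29⌋ = 26
(the next term ⌊761/29^2⌋ = 0, terminating the sum). Summing: v_29(761!) = 26 = 26.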